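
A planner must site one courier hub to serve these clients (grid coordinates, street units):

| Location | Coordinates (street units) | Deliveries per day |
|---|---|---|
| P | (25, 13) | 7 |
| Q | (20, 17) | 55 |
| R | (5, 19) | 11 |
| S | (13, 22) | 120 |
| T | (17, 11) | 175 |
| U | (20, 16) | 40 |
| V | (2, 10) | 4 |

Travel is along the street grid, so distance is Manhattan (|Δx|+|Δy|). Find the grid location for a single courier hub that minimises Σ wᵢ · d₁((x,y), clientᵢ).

(17, 16)

Manhattan distance separates: Σwᵢ(|x−xᵢ|+|y−yᵢ|) = Σwᵢ|x−xᵢ| + Σwᵢ|y−yᵢ|, so x and y are optimised independently as 1-D weighted medians.
Total weight W = 412; half = 206.
x-coordinate, sorted with cumulative weight:
  x=2 (V, w=4) cum 4
  x=5 (R, w=11) cum 15
  x=13 (S, w=120) cum 135
  x=17 (T, w=175) cum 310  ← median
  x=20 (Q, w=55) cum 365
  x=20 (U, w=40) cum 405
  x=25 (P, w=7) cum 412
⇒ x* = 17
y-coordinate, sorted with cumulative weight:
  y=10 (V, w=4) cum 4
  y=11 (T, w=175) cum 179
  y=13 (P, w=7) cum 186
  y=16 (U, w=40) cum 226  ← median
  y=17 (Q, w=55) cum 281
  y=19 (R, w=11) cum 292
  y=22 (S, w=120) cum 412
⇒ y* = 16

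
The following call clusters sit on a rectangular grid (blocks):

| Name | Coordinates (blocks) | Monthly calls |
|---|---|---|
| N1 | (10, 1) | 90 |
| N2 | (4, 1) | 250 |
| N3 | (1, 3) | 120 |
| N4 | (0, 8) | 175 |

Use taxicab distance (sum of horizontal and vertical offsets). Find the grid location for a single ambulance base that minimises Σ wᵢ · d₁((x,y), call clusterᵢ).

(4, 1)

Manhattan distance separates: Σwᵢ(|x−xᵢ|+|y−yᵢ|) = Σwᵢ|x−xᵢ| + Σwᵢ|y−yᵢ|, so x and y are optimised independently as 1-D weighted medians.
Total weight W = 635; half = 317.5.
x-coordinate, sorted with cumulative weight:
  x=0 (N4, w=175) cum 175
  x=1 (N3, w=120) cum 295
  x=4 (N2, w=250) cum 545  ← median
  x=10 (N1, w=90) cum 635
⇒ x* = 4
y-coordinate, sorted with cumulative weight:
  y=1 (N1, w=90) cum 90
  y=1 (N2, w=250) cum 340  ← median
  y=3 (N3, w=120) cum 460
  y=8 (N4, w=175) cum 635
⇒ y* = 1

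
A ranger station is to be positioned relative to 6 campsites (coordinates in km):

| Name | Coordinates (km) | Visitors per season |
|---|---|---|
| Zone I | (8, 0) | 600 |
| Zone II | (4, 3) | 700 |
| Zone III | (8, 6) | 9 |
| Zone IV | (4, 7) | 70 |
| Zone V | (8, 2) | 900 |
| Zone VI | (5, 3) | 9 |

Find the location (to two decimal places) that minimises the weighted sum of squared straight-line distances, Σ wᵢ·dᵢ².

The minimiser of Σwᵢ‖p−pᵢ‖² is the weighted centroid p* = (Σwᵢpᵢ)/(Σwᵢ).
Σwᵢ = 2288.
Σwᵢxᵢ = 600·8 + 700·4 + 9·8 + 70·4 + 900·8 + 9·5 = 15197.
Σwᵢyᵢ = 600·0 + 700·3 + 9·6 + 70·7 + 900·2 + 9·3 = 4471.
x* = 15197/2288 = 6.64, y* = 4471/2288 = 1.95.

(6.64, 1.95)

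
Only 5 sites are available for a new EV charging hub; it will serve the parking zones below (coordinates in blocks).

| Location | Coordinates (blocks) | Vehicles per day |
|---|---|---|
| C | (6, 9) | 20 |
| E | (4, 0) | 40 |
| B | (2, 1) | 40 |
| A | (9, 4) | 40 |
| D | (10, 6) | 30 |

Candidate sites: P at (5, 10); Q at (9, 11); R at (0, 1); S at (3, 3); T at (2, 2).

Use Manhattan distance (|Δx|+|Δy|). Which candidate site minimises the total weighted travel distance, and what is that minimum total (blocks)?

Total weighted distance at each candidate:
  P (5, 10): total = 1630
  Q (9, 11): total = 1880
  R (0, 1): total = 1490
  S (3, 3): total = 1040
  T (2, 2): total = 1140
Minimum is at S with total 1040 blocks.

S, total 1040 blocks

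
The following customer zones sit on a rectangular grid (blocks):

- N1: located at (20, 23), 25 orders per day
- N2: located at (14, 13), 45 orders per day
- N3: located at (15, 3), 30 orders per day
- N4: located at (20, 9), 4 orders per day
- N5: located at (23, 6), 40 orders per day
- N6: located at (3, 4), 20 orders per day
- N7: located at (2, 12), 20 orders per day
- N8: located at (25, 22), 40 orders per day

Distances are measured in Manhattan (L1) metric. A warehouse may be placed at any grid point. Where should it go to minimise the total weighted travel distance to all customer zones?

Manhattan distance separates: Σwᵢ(|x−xᵢ|+|y−yᵢ|) = Σwᵢ|x−xᵢ| + Σwᵢ|y−yᵢ|, so x and y are optimised independently as 1-D weighted medians.
Total weight W = 224; half = 112.
x-coordinate, sorted with cumulative weight:
  x=2 (N7, w=20) cum 20
  x=3 (N6, w=20) cum 40
  x=14 (N2, w=45) cum 85
  x=15 (N3, w=30) cum 115  ← median
  x=20 (N1, w=25) cum 140
  x=20 (N4, w=4) cum 144
  x=23 (N5, w=40) cum 184
  x=25 (N8, w=40) cum 224
⇒ x* = 15
y-coordinate, sorted with cumulative weight:
  y=3 (N3, w=30) cum 30
  y=4 (N6, w=20) cum 50
  y=6 (N5, w=40) cum 90
  y=9 (N4, w=4) cum 94
  y=12 (N7, w=20) cum 114  ← median
  y=13 (N2, w=45) cum 159
  y=22 (N8, w=40) cum 199
  y=23 (N1, w=25) cum 224
⇒ y* = 12

(15, 12)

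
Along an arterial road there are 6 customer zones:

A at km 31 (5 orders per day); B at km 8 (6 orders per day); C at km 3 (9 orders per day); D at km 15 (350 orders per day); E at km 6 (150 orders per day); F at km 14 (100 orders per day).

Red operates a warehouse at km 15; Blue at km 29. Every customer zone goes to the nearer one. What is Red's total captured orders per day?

615

The indifferent point is the midpoint (15+29)/2 = 22; customer zones left of it (closer to Red at 15) go to Red, those right go to Blue.
  C at 3 (w=9) → Red
  E at 6 (w=150) → Red
  B at 8 (w=6) → Red
  F at 14 (w=100) → Red
  D at 15 (w=350) → Red
  A at 31 (w=5) → Blue
Red captures 615; Blue captures 5.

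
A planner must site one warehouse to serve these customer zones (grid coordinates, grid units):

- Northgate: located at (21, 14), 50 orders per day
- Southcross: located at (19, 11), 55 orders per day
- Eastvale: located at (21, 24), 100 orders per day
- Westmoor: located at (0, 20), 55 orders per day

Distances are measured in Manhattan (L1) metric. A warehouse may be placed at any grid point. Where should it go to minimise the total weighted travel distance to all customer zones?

Manhattan distance separates: Σwᵢ(|x−xᵢ|+|y−yᵢ|) = Σwᵢ|x−xᵢ| + Σwᵢ|y−yᵢ|, so x and y are optimised independently as 1-D weighted medians.
Total weight W = 260; half = 130.
x-coordinate, sorted with cumulative weight:
  x=0 (Westmoor, w=55) cum 55
  x=19 (Southcross, w=55) cum 110
  x=21 (Northgate, w=50) cum 160  ← median
  x=21 (Eastvale, w=100) cum 260
⇒ x* = 21
y-coordinate, sorted with cumulative weight:
  y=11 (Southcross, w=55) cum 55
  y=14 (Northgate, w=50) cum 105
  y=20 (Westmoor, w=55) cum 160  ← median
  y=24 (Eastvale, w=100) cum 260
⇒ y* = 20

(21, 20)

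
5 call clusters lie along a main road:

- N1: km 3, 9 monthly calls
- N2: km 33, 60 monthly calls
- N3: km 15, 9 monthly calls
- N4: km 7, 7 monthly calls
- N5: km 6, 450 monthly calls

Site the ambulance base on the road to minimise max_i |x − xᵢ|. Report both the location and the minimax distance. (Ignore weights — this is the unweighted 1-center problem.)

The 1-center on a line is the midpoint of the two extreme points: leftmost at 3, rightmost at 33.
Optimal location = (3 + 33)/2 = 18; maximum distance = (33 − 3)/2 = 15.

location 18, max distance 15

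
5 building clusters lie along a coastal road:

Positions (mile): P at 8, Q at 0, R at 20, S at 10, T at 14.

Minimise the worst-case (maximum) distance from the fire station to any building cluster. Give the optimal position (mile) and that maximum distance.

location 10, max distance 10

The 1-center on a line is the midpoint of the two extreme points: leftmost at 0, rightmost at 20.
Optimal location = (0 + 20)/2 = 10; maximum distance = (20 − 0)/2 = 10.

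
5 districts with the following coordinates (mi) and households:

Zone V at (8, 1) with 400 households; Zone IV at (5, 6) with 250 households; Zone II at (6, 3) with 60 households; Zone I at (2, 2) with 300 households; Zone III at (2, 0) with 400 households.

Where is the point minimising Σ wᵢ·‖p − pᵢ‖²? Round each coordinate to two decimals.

The minimiser of Σwᵢ‖p−pᵢ‖² is the weighted centroid p* = (Σwᵢpᵢ)/(Σwᵢ).
Σwᵢ = 1410.
Σwᵢxᵢ = 400·8 + 250·5 + 60·6 + 300·2 + 400·2 = 6210.
Σwᵢyᵢ = 400·1 + 250·6 + 60·3 + 300·2 + 400·0 = 2680.
x* = 6210/1410 = 4.40, y* = 2680/1410 = 1.90.

(4.40, 1.90)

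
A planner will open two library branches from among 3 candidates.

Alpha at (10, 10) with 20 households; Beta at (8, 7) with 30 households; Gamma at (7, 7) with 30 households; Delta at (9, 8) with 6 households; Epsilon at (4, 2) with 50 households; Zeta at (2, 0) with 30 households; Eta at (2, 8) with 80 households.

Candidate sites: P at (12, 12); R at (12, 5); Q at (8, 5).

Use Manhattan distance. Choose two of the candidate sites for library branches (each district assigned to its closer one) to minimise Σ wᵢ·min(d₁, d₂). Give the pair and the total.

{P, Q}, total 1654

Evaluate every pair (each demand assigned to the nearer of the two):
  {P, Q}: total = 1654
  {R, Q}: total = 1714
  {P, R}: total = 2546
Best pair: {P, Q} with total 1654.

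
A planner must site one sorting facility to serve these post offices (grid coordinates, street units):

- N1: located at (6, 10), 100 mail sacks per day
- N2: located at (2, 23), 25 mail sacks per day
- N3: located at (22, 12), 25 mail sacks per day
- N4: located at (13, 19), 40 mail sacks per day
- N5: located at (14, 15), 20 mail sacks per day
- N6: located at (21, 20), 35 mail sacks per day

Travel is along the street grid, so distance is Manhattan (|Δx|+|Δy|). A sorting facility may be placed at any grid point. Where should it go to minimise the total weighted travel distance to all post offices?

(6, 12)

Manhattan distance separates: Σwᵢ(|x−xᵢ|+|y−yᵢ|) = Σwᵢ|x−xᵢ| + Σwᵢ|y−yᵢ|, so x and y are optimised independently as 1-D weighted medians.
Total weight W = 245; half = 122.5.
x-coordinate, sorted with cumulative weight:
  x=2 (N2, w=25) cum 25
  x=6 (N1, w=100) cum 125  ← median
  x=13 (N4, w=40) cum 165
  x=14 (N5, w=20) cum 185
  x=21 (N6, w=35) cum 220
  x=22 (N3, w=25) cum 245
⇒ x* = 6
y-coordinate, sorted with cumulative weight:
  y=10 (N1, w=100) cum 100
  y=12 (N3, w=25) cum 125  ← median
  y=15 (N5, w=20) cum 145
  y=19 (N4, w=40) cum 185
  y=20 (N6, w=35) cum 220
  y=23 (N2, w=25) cum 245
⇒ y* = 12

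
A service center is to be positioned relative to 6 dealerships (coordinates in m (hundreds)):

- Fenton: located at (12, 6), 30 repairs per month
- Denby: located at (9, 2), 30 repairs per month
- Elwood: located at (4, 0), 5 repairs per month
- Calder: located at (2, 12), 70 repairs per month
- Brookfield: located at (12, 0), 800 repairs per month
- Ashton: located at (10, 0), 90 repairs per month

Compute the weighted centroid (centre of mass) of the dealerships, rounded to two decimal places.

The minimiser of Σwᵢ‖p−pᵢ‖² is the weighted centroid p* = (Σwᵢpᵢ)/(Σwᵢ).
Σwᵢ = 1025.
Σwᵢxᵢ = 30·12 + 30·9 + 5·4 + 70·2 + 800·12 + 90·10 = 11290.
Σwᵢyᵢ = 30·6 + 30·2 + 5·0 + 70·12 + 800·0 + 90·0 = 1080.
x* = 11290/1025 = 11.01, y* = 1080/1025 = 1.05.

(11.01, 1.05)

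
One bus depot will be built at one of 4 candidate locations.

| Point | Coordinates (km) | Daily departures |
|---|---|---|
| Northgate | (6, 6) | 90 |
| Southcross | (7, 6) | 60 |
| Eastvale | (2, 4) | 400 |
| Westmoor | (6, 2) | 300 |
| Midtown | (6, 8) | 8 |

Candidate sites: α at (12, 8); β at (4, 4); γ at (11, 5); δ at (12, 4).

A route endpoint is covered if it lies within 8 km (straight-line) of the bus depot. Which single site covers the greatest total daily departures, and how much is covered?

β, covering 858

Coverage radius r = 8 km; a point is covered iff (Δx)²+(Δy)² ≤ 8² = 64.
  α (12, 8): covers {Northgate, Southcross, Midtown} → 158
  β (4, 4): covers {Northgate, Southcross, Eastvale, Westmoor, Midtown} → 858
  γ (11, 5): covers {Northgate, Southcross, Westmoor, Midtown} → 458
  δ (12, 4): covers {Northgate, Southcross, Westmoor, Midtown} → 458
Maximum coverage at β: 858 daily departures.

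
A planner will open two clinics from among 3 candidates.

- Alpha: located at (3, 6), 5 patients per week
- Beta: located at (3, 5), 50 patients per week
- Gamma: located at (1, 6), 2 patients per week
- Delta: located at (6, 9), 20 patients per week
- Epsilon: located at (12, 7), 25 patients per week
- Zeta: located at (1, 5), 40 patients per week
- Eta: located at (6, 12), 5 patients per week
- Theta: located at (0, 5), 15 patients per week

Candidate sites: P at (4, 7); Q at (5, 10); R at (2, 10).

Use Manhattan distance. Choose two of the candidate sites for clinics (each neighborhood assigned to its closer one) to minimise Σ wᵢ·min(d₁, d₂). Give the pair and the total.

{P, Q}, total 713

Evaluate every pair (each demand assigned to the nearer of the two):
  {P, Q}: total = 713
  {P, R}: total = 768
  {Q, R}: total = 985
Best pair: {P, Q} with total 713.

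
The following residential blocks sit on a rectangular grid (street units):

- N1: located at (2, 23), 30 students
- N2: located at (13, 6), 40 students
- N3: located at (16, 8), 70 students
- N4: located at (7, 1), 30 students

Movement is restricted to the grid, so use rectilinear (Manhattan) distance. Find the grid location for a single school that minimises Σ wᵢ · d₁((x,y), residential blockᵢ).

(13, 8)

Manhattan distance separates: Σwᵢ(|x−xᵢ|+|y−yᵢ|) = Σwᵢ|x−xᵢ| + Σwᵢ|y−yᵢ|, so x and y are optimised independently as 1-D weighted medians.
Total weight W = 170; half = 85.
x-coordinate, sorted with cumulative weight:
  x=2 (N1, w=30) cum 30
  x=7 (N4, w=30) cum 60
  x=13 (N2, w=40) cum 100  ← median
  x=16 (N3, w=70) cum 170
⇒ x* = 13
y-coordinate, sorted with cumulative weight:
  y=1 (N4, w=30) cum 30
  y=6 (N2, w=40) cum 70
  y=8 (N3, w=70) cum 140  ← median
  y=23 (N1, w=30) cum 170
⇒ y* = 8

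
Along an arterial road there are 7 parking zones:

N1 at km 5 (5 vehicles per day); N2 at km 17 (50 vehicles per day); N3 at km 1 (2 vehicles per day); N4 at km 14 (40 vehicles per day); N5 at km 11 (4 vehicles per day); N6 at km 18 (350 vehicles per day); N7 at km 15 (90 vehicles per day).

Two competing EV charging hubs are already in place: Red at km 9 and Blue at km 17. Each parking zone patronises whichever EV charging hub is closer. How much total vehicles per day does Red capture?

The indifferent point is the midpoint (9+17)/2 = 13; parking zones left of it (closer to Red at 9) go to Red, those right go to Blue.
  N3 at 1 (w=2) → Red
  N1 at 5 (w=5) → Red
  N5 at 11 (w=4) → Red
  N4 at 14 (w=40) → Blue
  N7 at 15 (w=90) → Blue
  N2 at 17 (w=50) → Blue
  N6 at 18 (w=350) → Blue
Red captures 11; Blue captures 530.

11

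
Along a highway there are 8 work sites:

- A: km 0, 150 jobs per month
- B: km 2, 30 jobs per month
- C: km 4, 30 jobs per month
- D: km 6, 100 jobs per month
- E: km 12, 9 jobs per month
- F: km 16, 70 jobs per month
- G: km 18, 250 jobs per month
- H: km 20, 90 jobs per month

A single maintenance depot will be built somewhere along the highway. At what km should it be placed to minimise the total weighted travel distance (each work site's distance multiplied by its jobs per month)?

For a sum of weighted absolute distances on a line, the optimum is the weighted median (not the mean). Total weight W = 729; half-weight = 364.5.
Sort by position and accumulate weight:
  km 0 (A, w=150) → cum 150
  km 2 (B, w=30) → cum 180
  km 4 (C, w=30) → cum 210
  km 6 (D, w=100) → cum 310
  km 12 (E, w=9) → cum 319
  km 16 (F, w=70) → cum 389  ≥ 364.5 → median here
  km 18 (G, w=250) → cum 639
  km 20 (H, w=90) → cum 729
Optimal location: km 16.

x = 16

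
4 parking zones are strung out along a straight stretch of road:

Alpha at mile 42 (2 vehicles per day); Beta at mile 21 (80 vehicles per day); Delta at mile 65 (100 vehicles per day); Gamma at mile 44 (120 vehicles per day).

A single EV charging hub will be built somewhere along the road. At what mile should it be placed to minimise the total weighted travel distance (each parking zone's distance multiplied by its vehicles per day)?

For a sum of weighted absolute distances on a line, the optimum is the weighted median (not the mean). Total weight W = 302; half-weight = 151.
Sort by position and accumulate weight:
  mile 21 (Beta, w=80) → cum 80
  mile 42 (Alpha, w=2) → cum 82
  mile 44 (Gamma, w=120) → cum 202  ≥ 151 → median here
  mile 65 (Delta, w=100) → cum 302
Optimal location: mile 44.

x = 44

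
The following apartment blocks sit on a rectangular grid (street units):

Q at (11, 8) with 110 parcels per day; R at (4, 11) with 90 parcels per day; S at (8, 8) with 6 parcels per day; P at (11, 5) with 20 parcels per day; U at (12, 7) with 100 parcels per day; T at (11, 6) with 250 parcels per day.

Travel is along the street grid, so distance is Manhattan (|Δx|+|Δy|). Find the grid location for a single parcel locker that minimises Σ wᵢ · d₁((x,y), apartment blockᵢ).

Manhattan distance separates: Σwᵢ(|x−xᵢ|+|y−yᵢ|) = Σwᵢ|x−xᵢ| + Σwᵢ|y−yᵢ|, so x and y are optimised independently as 1-D weighted medians.
Total weight W = 576; half = 288.
x-coordinate, sorted with cumulative weight:
  x=4 (R, w=90) cum 90
  x=8 (S, w=6) cum 96
  x=11 (Q, w=110) cum 206
  x=11 (P, w=20) cum 226
  x=11 (T, w=250) cum 476  ← median
  x=12 (U, w=100) cum 576
⇒ x* = 11
y-coordinate, sorted with cumulative weight:
  y=5 (P, w=20) cum 20
  y=6 (T, w=250) cum 270
  y=7 (U, w=100) cum 370  ← median
  y=8 (Q, w=110) cum 480
  y=8 (S, w=6) cum 486
  y=11 (R, w=90) cum 576
⇒ y* = 7

(11, 7)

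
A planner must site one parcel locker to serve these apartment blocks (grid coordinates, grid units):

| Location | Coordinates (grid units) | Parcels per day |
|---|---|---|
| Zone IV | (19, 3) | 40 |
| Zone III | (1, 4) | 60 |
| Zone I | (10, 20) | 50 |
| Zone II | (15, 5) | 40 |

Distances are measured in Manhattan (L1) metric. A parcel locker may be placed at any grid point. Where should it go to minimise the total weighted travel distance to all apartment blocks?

(10, 4)

Manhattan distance separates: Σwᵢ(|x−xᵢ|+|y−yᵢ|) = Σwᵢ|x−xᵢ| + Σwᵢ|y−yᵢ|, so x and y are optimised independently as 1-D weighted medians.
Total weight W = 190; half = 95.
x-coordinate, sorted with cumulative weight:
  x=1 (Zone III, w=60) cum 60
  x=10 (Zone I, w=50) cum 110  ← median
  x=15 (Zone II, w=40) cum 150
  x=19 (Zone IV, w=40) cum 190
⇒ x* = 10
y-coordinate, sorted with cumulative weight:
  y=3 (Zone IV, w=40) cum 40
  y=4 (Zone III, w=60) cum 100  ← median
  y=5 (Zone II, w=40) cum 140
  y=20 (Zone I, w=50) cum 190
⇒ y* = 4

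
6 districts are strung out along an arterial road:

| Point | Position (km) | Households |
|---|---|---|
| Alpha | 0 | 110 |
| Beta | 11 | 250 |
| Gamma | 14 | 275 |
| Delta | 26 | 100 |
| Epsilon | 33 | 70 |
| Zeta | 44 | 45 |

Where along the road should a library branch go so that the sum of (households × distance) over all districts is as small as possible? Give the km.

x = 14

For a sum of weighted absolute distances on a line, the optimum is the weighted median (not the mean). Total weight W = 850; half-weight = 425.
Sort by position and accumulate weight:
  km 0 (Alpha, w=110) → cum 110
  km 11 (Beta, w=250) → cum 360
  km 14 (Gamma, w=275) → cum 635  ≥ 425 → median here
  km 26 (Delta, w=100) → cum 735
  km 33 (Epsilon, w=70) → cum 805
  km 44 (Zeta, w=45) → cum 850
Optimal location: km 14.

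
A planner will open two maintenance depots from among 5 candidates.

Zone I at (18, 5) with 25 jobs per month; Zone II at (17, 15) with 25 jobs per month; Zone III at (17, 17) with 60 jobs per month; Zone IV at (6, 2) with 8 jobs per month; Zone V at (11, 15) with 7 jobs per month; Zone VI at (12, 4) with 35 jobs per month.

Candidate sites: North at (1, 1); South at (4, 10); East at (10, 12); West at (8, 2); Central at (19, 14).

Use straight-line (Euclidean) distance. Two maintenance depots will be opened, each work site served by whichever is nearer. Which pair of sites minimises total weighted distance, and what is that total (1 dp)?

Evaluate every pair (each demand assigned to the nearer of the two):
  {West, Central}: total = 727.6
  {East, Central}: total = 895.5
  {South, Central}: total = 971.0
  {North, Central}: total = 994.9
  {East, West}: total = 1162.2
  {North, East}: total = 1323.8
  {South, East}: total = 1349.0
  {South, West}: total = 1727.8
  {North, West}: total = 1971.8
  {North, South}: total = 2056.8
Best pair: {West, Central} with total 727.6.

{West, Central}, total 727.6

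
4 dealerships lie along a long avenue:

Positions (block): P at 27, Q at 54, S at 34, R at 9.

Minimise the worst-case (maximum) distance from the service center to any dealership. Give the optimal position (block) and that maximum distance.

location 31.5, max distance 22.5

The 1-center on a line is the midpoint of the two extreme points: leftmost at 9, rightmost at 54.
Optimal location = (9 + 54)/2 = 31.5; maximum distance = (54 − 9)/2 = 22.5.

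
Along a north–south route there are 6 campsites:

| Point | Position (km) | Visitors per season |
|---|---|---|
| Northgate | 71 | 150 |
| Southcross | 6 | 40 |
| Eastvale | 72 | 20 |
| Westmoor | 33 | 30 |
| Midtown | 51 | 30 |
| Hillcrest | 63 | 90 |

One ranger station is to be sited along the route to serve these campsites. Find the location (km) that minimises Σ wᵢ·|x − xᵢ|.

For a sum of weighted absolute distances on a line, the optimum is the weighted median (not the mean). Total weight W = 360; half-weight = 180.
Sort by position and accumulate weight:
  km 6 (Southcross, w=40) → cum 40
  km 33 (Westmoor, w=30) → cum 70
  km 51 (Midtown, w=30) → cum 100
  km 63 (Hillcrest, w=90) → cum 190  ≥ 180 → median here
  km 71 (Northgate, w=150) → cum 340
  km 72 (Eastvale, w=20) → cum 360
Optimal location: km 63.

x = 63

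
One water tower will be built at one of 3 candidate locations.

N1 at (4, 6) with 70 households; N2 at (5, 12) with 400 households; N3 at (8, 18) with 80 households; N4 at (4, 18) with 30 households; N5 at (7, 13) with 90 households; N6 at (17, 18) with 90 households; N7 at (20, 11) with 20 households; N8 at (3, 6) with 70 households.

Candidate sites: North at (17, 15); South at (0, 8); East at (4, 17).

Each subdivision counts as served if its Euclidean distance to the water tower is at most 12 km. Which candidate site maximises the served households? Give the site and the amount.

Coverage radius r = 12 km; a point is covered iff (Δx)²+(Δy)² ≤ 12² = 144.
  North (17, 15): covers {N3, N5, N6, N7} → 280
  South (0, 8): covers {N1, N2, N4, N5, N8} → 660
  East (4, 17): covers {N1, N2, N3, N4, N5, N8} → 740
Maximum coverage at East: 740 households.

East, covering 740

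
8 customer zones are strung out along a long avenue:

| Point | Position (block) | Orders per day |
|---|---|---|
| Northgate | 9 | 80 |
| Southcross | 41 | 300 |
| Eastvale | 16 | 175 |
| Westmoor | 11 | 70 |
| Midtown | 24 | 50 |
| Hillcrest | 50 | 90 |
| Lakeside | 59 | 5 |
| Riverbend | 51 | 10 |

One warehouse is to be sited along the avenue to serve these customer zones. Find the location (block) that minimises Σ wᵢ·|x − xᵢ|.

x = 41

For a sum of weighted absolute distances on a line, the optimum is the weighted median (not the mean). Total weight W = 780; half-weight = 390.
Sort by position and accumulate weight:
  block 9 (Northgate, w=80) → cum 80
  block 11 (Westmoor, w=70) → cum 150
  block 16 (Eastvale, w=175) → cum 325
  block 24 (Midtown, w=50) → cum 375
  block 41 (Southcross, w=300) → cum 675  ≥ 390 → median here
  block 50 (Hillcrest, w=90) → cum 765
  block 51 (Riverbend, w=10) → cum 775
  block 59 (Lakeside, w=5) → cum 780
Optimal location: block 41.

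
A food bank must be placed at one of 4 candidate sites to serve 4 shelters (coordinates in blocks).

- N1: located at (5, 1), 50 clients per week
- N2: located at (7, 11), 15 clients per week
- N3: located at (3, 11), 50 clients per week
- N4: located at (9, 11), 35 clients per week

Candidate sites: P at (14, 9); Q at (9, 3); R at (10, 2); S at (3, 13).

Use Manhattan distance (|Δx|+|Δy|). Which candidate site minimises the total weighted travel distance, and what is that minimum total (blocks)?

S, total 1170 blocks

Total weighted distance at each candidate:
  P (14, 9): total = 1880
  Q (9, 3): total = 1430
  R (10, 2): total = 1630
  S (3, 13): total = 1170
Minimum is at S with total 1170 blocks.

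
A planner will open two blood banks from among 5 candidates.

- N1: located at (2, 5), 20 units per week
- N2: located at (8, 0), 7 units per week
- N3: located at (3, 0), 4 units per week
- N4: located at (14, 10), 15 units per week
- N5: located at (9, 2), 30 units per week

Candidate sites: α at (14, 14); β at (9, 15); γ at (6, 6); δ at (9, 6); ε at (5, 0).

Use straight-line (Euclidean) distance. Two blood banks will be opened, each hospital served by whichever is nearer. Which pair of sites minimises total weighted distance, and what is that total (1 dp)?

Evaluate every pair (each demand assigned to the nearer of the two):
  {α, ε}: total = 339.8
  {δ, ε}: total = 361.7
  {α, γ}: total = 363.6
  {γ, δ}: total = 367.9
  {γ, ε}: total = 379.8
  {β, ε}: total = 385.8
  {α, δ}: total = 397.9
  {β, γ}: total = 409.6
  {β, δ}: total = 434.0
  {α, β}: total = 864.0
Best pair: {α, ε} with total 339.8.

{α, ε}, total 339.8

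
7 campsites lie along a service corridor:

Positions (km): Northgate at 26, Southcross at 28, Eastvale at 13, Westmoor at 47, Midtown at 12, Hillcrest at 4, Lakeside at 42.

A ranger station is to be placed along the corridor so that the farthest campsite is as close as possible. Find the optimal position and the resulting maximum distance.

The 1-center on a line is the midpoint of the two extreme points: leftmost at 4, rightmost at 47.
Optimal location = (4 + 47)/2 = 25.5; maximum distance = (47 − 4)/2 = 21.5.

location 25.5, max distance 21.5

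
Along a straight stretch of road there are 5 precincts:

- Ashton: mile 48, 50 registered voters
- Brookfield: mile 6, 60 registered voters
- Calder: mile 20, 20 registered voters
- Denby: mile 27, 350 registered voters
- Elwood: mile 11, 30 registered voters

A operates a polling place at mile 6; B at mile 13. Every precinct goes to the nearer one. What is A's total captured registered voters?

The indifferent point is the midpoint (6+13)/2 = 9.5; precincts left of it (closer to A at 6) go to A, those right go to B.
  Brookfield at 6 (w=60) → A
  Elwood at 11 (w=30) → B
  Calder at 20 (w=20) → B
  Denby at 27 (w=350) → B
  Ashton at 48 (w=50) → B
A captures 60; B captures 450.

60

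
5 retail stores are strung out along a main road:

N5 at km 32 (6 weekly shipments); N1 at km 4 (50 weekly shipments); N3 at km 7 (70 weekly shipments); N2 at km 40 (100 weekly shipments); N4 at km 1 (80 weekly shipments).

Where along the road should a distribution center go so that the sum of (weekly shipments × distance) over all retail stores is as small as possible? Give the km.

x = 7

For a sum of weighted absolute distances on a line, the optimum is the weighted median (not the mean). Total weight W = 306; half-weight = 153.
Sort by position and accumulate weight:
  km 1 (N4, w=80) → cum 80
  km 4 (N1, w=50) → cum 130
  km 7 (N3, w=70) → cum 200  ≥ 153 → median here
  km 32 (N5, w=6) → cum 206
  km 40 (N2, w=100) → cum 306
Optimal location: km 7.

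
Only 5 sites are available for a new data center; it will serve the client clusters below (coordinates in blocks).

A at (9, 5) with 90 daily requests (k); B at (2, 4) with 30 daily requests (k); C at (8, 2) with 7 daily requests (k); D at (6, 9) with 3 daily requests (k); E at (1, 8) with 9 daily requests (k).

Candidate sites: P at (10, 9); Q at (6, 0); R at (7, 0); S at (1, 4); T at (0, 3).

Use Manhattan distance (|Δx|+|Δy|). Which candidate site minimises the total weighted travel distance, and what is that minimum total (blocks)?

S, total 969 blocks

Total weighted distance at each candidate:
  P (10, 9): total = 1005
  Q (6, 0): total = 1132
  R (7, 0): total = 1077
  S (1, 4): total = 969
  T (0, 3): total = 1233
Minimum is at S with total 969 blocks.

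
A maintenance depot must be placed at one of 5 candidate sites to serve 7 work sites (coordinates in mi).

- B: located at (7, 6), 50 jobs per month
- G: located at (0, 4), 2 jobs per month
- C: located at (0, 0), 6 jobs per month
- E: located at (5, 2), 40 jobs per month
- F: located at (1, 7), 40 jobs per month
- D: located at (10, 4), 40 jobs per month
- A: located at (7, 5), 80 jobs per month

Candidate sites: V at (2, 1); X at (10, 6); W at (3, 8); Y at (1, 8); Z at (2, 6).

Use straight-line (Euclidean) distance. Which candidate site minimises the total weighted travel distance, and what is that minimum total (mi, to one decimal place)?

X, total 1191.7 mi

Total weighted distance at each candidate:
  V (2, 1): total = 1598.0
  X (10, 6): total = 1191.7
  W (3, 8): total = 1349.8
  Y (1, 8): total = 1631.9
  Z (2, 6): total = 1287.9
Minimum is at X with total 1191.7 mi.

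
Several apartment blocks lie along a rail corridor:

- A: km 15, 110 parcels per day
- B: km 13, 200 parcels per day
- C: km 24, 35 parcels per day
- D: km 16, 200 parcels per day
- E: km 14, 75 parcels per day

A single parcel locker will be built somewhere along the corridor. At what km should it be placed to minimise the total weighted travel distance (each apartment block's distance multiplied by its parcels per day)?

x = 15

For a sum of weighted absolute distances on a line, the optimum is the weighted median (not the mean). Total weight W = 620; half-weight = 310.
Sort by position and accumulate weight:
  km 13 (B, w=200) → cum 200
  km 14 (E, w=75) → cum 275
  km 15 (A, w=110) → cum 385  ≥ 310 → median here
  km 16 (D, w=200) → cum 585
  km 24 (C, w=35) → cum 620
Optimal location: km 15.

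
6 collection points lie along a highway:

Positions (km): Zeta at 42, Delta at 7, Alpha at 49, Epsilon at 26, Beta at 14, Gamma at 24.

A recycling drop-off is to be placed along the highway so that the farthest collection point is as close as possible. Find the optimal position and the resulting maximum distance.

location 28, max distance 21

The 1-center on a line is the midpoint of the two extreme points: leftmost at 7, rightmost at 49.
Optimal location = (7 + 49)/2 = 28; maximum distance = (49 − 7)/2 = 21.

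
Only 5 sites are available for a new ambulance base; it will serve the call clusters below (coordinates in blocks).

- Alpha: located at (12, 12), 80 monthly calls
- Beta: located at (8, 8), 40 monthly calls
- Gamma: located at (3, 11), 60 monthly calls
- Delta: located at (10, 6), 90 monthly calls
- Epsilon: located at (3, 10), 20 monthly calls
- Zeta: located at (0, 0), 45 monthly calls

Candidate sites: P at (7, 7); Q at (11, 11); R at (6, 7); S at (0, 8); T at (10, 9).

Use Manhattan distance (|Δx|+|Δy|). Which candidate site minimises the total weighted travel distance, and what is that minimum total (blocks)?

T, total 2345 blocks

Total weighted distance at each candidate:
  P (7, 7): total = 2490
  Q (11, 11): total = 2590
  R (6, 7): total = 2575
  S (0, 8): total = 3500
  T (10, 9): total = 2345
Minimum is at T with total 2345 blocks.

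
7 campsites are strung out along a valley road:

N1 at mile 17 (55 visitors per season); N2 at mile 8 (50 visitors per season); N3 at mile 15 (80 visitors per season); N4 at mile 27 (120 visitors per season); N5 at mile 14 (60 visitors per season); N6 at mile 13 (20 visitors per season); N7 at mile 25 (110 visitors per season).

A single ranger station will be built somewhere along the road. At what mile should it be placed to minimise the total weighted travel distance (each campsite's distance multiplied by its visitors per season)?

x = 17

For a sum of weighted absolute distances on a line, the optimum is the weighted median (not the mean). Total weight W = 495; half-weight = 247.5.
Sort by position and accumulate weight:
  mile 8 (N2, w=50) → cum 50
  mile 13 (N6, w=20) → cum 70
  mile 14 (N5, w=60) → cum 130
  mile 15 (N3, w=80) → cum 210
  mile 17 (N1, w=55) → cum 265  ≥ 247.5 → median here
  mile 25 (N7, w=110) → cum 375
  mile 27 (N4, w=120) → cum 495
Optimal location: mile 17.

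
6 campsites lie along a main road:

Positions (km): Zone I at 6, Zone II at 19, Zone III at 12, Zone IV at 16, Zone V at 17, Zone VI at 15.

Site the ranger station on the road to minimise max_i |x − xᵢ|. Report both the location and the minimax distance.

The 1-center on a line is the midpoint of the two extreme points: leftmost at 6, rightmost at 19.
Optimal location = (6 + 19)/2 = 12.5; maximum distance = (19 − 6)/2 = 6.5.

location 12.5, max distance 6.5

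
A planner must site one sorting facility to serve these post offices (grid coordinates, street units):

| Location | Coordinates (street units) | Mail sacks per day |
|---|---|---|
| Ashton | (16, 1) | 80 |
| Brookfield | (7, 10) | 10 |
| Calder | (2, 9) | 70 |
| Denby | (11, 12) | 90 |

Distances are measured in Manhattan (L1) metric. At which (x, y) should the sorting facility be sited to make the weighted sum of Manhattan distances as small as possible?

(11, 9)

Manhattan distance separates: Σwᵢ(|x−xᵢ|+|y−yᵢ|) = Σwᵢ|x−xᵢ| + Σwᵢ|y−yᵢ|, so x and y are optimised independently as 1-D weighted medians.
Total weight W = 250; half = 125.
x-coordinate, sorted with cumulative weight:
  x=2 (Calder, w=70) cum 70
  x=7 (Brookfield, w=10) cum 80
  x=11 (Denby, w=90) cum 170  ← median
  x=16 (Ashton, w=80) cum 250
⇒ x* = 11
y-coordinate, sorted with cumulative weight:
  y=1 (Ashton, w=80) cum 80
  y=9 (Calder, w=70) cum 150  ← median
  y=10 (Brookfield, w=10) cum 160
  y=12 (Denby, w=90) cum 250
⇒ y* = 9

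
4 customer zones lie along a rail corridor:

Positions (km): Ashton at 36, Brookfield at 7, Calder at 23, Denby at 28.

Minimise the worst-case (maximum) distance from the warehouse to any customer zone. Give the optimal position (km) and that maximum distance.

location 21.5, max distance 14.5

The 1-center on a line is the midpoint of the two extreme points: leftmost at 7, rightmost at 36.
Optimal location = (7 + 36)/2 = 21.5; maximum distance = (36 − 7)/2 = 14.5.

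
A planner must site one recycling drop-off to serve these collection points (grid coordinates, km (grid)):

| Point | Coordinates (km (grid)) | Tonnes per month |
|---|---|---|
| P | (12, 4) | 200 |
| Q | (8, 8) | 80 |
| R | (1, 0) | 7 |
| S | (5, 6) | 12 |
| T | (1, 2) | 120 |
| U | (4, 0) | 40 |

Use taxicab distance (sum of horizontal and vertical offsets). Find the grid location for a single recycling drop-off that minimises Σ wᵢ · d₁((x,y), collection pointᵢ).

Manhattan distance separates: Σwᵢ(|x−xᵢ|+|y−yᵢ|) = Σwᵢ|x−xᵢ| + Σwᵢ|y−yᵢ|, so x and y are optimised independently as 1-D weighted medians.
Total weight W = 459; half = 229.5.
x-coordinate, sorted with cumulative weight:
  x=1 (R, w=7) cum 7
  x=1 (T, w=120) cum 127
  x=4 (U, w=40) cum 167
  x=5 (S, w=12) cum 179
  x=8 (Q, w=80) cum 259  ← median
  x=12 (P, w=200) cum 459
⇒ x* = 8
y-coordinate, sorted with cumulative weight:
  y=0 (R, w=7) cum 7
  y=0 (U, w=40) cum 47
  y=2 (T, w=120) cum 167
  y=4 (P, w=200) cum 367  ← median
  y=6 (S, w=12) cum 379
  y=8 (Q, w=80) cum 459
⇒ y* = 4

(8, 4)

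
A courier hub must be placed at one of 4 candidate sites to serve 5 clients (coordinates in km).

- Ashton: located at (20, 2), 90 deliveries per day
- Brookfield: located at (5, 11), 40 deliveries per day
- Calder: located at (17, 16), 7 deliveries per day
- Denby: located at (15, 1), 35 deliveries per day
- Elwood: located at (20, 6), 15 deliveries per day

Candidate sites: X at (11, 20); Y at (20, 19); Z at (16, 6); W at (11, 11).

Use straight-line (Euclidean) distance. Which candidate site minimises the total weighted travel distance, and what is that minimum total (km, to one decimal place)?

Total weighted distance at each candidate:
  X (11, 20): total = 3223.6
  Y (20, 19): total = 3088.6
  Z (16, 6): total = 1301.3
  W (11, 11): total = 1971.6
Minimum is at Z with total 1301.3 km.

Z, total 1301.3 km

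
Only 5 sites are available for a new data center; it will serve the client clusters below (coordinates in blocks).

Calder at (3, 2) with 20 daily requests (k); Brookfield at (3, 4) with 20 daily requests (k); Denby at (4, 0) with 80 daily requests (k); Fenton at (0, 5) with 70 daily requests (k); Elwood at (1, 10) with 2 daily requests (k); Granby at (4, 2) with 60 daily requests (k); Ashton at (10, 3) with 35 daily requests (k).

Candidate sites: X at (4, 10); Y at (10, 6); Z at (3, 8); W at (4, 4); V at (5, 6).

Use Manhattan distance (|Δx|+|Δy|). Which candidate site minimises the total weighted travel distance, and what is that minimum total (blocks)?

Total weighted distance at each candidate:
  X (4, 10): total = 2691
  Y (10, 6): total = 2861
  Z (3, 8): total = 2188
  W (4, 4): total = 1133
  V (5, 6): total = 1776
Minimum is at W with total 1133 blocks.

W, total 1133 blocks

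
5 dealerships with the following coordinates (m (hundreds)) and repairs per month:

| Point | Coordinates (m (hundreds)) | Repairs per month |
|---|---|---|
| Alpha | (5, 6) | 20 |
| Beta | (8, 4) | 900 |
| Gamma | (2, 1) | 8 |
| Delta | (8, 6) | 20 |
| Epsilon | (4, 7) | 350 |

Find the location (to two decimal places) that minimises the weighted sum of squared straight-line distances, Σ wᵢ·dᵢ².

(6.84, 4.85)

The minimiser of Σwᵢ‖p−pᵢ‖² is the weighted centroid p* = (Σwᵢpᵢ)/(Σwᵢ).
Σwᵢ = 1298.
Σwᵢxᵢ = 20·5 + 900·8 + 8·2 + 20·8 + 350·4 = 8876.
Σwᵢyᵢ = 20·6 + 900·4 + 8·1 + 20·6 + 350·7 = 6298.
x* = 8876/1298 = 6.84, y* = 6298/1298 = 4.85.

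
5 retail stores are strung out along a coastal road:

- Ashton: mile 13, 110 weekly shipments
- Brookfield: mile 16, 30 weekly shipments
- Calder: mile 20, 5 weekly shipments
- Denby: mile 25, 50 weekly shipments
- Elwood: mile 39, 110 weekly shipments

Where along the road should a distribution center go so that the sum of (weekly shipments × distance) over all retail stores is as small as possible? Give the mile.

For a sum of weighted absolute distances on a line, the optimum is the weighted median (not the mean). Total weight W = 305; half-weight = 152.5.
Sort by position and accumulate weight:
  mile 13 (Ashton, w=110) → cum 110
  mile 16 (Brookfield, w=30) → cum 140
  mile 20 (Calder, w=5) → cum 145
  mile 25 (Denby, w=50) → cum 195  ≥ 152.5 → median here
  mile 39 (Elwood, w=110) → cum 305
Optimal location: mile 25.

x = 25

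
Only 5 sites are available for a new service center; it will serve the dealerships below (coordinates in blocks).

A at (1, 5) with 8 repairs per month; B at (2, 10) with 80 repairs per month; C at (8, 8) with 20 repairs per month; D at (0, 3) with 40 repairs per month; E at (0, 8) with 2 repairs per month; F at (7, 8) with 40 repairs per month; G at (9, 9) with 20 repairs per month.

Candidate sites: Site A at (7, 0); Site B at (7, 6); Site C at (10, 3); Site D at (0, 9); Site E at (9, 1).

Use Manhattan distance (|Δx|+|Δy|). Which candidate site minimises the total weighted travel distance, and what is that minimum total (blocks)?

Site D, total 1202 blocks

Total weighted distance at each candidate:
  Site A (7, 0): total = 2438
  Site B (7, 6): total = 1434
  Site C (10, 3): total = 2318
  Site D (0, 9): total = 1202
  Site E (9, 1): total = 2528
Minimum is at Site D with total 1202 blocks.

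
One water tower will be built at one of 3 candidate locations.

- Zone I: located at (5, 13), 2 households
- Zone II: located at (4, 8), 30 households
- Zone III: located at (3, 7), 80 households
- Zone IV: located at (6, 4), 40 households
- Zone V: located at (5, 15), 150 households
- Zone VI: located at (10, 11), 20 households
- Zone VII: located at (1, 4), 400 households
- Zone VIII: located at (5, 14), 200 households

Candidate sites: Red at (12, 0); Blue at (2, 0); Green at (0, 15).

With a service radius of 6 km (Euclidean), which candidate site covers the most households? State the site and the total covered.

Coverage radius r = 6 km; a point is covered iff (Δx)²+(Δy)² ≤ 6² = 36.
  Red (12, 0): covers {none} → 0
  Blue (2, 0): covers {Zone IV, Zone VII} → 440
  Green (0, 15): covers {Zone I, Zone V, Zone VIII} → 352
Maximum coverage at Blue: 440 households.

Blue, covering 440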